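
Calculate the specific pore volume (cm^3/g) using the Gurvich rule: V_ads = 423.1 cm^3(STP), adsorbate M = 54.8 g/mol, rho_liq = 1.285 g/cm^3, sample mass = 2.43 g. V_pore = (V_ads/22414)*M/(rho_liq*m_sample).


Moles adsorbed n = V_ads / 22414 = 423.1 / 22414 = 1.887659e-02 mol
Liquid volume V_liq = n * M / rho_liq = 1.887659e-02 * 54.8 / 1.285 = 0.80501 cm^3
Specific pore volume V_pore = V_liq / m_sample = 0.80501 / 2.43
V_pore = 0.3313 cm^3/g

0.3313


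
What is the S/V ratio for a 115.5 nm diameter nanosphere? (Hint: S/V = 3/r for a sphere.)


Radius r = 115.5/2 = 57.75 nm
S/V = 3 / r = 3 / 57.75
S/V = 0.0519 nm^-1

0.0519


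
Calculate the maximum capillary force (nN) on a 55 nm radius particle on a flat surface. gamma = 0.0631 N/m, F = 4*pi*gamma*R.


Convert radius: R = 55 nm = 5.5e-08 m
F = 4 * pi * gamma * R
F = 4 * pi * 0.0631 * 5.5e-08
F = 4.36116e-08 N = 43.6116 nN

43.6116


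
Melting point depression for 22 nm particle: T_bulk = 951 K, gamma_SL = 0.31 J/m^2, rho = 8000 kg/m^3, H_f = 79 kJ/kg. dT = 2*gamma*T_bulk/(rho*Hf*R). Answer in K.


Radius R = 22/2 = 11 nm = 1.1e-08 m
Convert H_f = 79 kJ/kg = 79000 J/kg
dT = 2 * gamma_SL * T_bulk / (rho * H_f * R)
dT = 2 * 0.31 * 951 / (8000 * 79000 * 1.1e-08)
dT = 84.8 K

84.8


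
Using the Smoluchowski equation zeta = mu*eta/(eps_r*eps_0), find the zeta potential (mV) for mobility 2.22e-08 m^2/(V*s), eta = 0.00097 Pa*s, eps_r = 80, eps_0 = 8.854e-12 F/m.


Smoluchowski equation: zeta = mu * eta / (eps_r * eps_0)
zeta = 2.22e-08 * 0.00097 / (80 * 8.854e-12)
zeta = 0.030402 V = 30.4 mV

30.4


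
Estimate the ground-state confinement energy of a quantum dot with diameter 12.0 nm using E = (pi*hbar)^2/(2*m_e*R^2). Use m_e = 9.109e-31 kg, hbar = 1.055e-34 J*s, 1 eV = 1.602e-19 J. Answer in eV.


Radius R = 12.0/2 = 6 nm = 6e-09 m
E = (pi * 1.055e-34)^2 / (2 * 9.109e-31 * (6e-09)^2)
E(J) = 1.67495e-21
E = E(J) / 1.602e-19 = 0.0105 eV

0.0105


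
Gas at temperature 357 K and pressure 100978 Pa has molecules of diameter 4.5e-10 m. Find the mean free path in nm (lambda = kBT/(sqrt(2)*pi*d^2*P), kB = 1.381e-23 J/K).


Mean free path: lambda = kB*T / (sqrt(2) * pi * d^2 * P)
lambda = 1.381e-23 * 357 / (sqrt(2) * pi * (4.5e-10)^2 * 100978)
lambda = 5.42682e-08 m
lambda = 54.27 nm

54.27


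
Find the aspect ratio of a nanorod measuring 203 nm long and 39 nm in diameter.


Aspect ratio AR = length / diameter
AR = 203 / 39
AR = 5.21

5.21


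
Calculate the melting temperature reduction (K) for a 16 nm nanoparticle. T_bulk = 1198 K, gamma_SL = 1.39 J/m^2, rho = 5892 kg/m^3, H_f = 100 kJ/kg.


Radius R = 16/2 = 8 nm = 8e-09 m
Convert H_f = 100 kJ/kg = 100000 J/kg
dT = 2 * gamma_SL * T_bulk / (rho * H_f * R)
dT = 2 * 1.39 * 1198 / (5892 * 100000 * 8e-09)
dT = 706.6 K

706.6


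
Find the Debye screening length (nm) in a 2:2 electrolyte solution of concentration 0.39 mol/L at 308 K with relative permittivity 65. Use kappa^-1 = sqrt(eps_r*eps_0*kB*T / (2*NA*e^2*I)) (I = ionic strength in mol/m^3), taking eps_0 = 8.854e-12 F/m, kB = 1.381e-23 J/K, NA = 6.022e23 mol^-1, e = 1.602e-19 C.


Ionic strength I = 0.39 * 2^2 * 1000 = 1560 mol/m^3
kappa^-1 = sqrt(65 * 8.854e-12 * 1.381e-23 * 308 / (2 * 6.022e23 * (1.602e-19)^2 * 1560))
kappa^-1 = 0.225 nm

0.225


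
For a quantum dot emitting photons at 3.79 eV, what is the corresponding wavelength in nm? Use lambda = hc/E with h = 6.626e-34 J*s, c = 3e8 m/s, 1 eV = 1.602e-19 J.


Convert energy: E = 3.79 eV = 3.79 * 1.602e-19 = 6.07158e-19 J
lambda = h*c / E = 6.626e-34 * 3e8 / 6.07158e-19
lambda = 3.27394e-07 m = 327.4 nm

327.4


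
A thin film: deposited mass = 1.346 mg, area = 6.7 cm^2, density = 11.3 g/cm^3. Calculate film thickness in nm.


Convert: m = 1.346 mg = 1.3460e-06 kg, A = 6.7 cm^2 = 6.7000e-04 m^2, rho = 11.3 g/cm^3 = 11300 kg/m^3
t = m / (A * rho)
t = 1.3460e-06 / (6.7000e-04 * 11300)
t = 1.7778e-07 m = 177.8 nm

177.8


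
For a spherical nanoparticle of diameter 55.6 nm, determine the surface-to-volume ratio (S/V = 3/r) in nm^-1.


Radius r = 55.6/2 = 27.8 nm
S/V = 3 / r = 3 / 27.8
S/V = 0.1079 nm^-1

0.1079


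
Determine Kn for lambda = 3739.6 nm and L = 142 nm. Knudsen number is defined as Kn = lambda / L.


Knudsen number Kn = lambda / L
Kn = 3739.6 / 142
Kn = 26.3352

26.3352


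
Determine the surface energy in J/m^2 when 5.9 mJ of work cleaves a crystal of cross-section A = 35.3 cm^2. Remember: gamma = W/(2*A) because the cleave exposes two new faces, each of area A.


Convert: A = 35.3 cm^2 = 0.00353 m^2, W = 5.9 mJ = 0.0059 J
Cleaving exposes two faces of area A, so total new surface = 2*A and gamma = W / (2*A)
gamma = 0.0059 / (2 * 0.00353)
gamma = 0.836 J/m^2

0.836


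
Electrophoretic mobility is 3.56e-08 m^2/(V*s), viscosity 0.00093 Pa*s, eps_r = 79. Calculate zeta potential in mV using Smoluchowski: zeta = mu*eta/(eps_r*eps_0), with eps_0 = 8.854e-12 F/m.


Smoluchowski equation: zeta = mu * eta / (eps_r * eps_0)
zeta = 3.56e-08 * 0.00093 / (79 * 8.854e-12)
zeta = 0.047333 V = 47.33 mV

47.33


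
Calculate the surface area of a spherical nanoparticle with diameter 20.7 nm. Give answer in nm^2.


Radius r = 20.7/2 = 10.35 nm
Surface area SA = 4 * pi * r^2
SA = 4 * pi * (10.35)^2
SA = 1346.14 nm^2

1346.14


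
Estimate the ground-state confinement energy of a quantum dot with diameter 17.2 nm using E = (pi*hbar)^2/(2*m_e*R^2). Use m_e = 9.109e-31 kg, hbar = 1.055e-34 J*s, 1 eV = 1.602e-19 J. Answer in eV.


Radius R = 17.2/2 = 8.6 nm = 8.6e-09 m
E = (pi * 1.055e-34)^2 / (2 * 9.109e-31 * (8.6e-09)^2)
E(J) = 8.15281e-22
E = E(J) / 1.602e-19 = 0.0051 eV

0.0051


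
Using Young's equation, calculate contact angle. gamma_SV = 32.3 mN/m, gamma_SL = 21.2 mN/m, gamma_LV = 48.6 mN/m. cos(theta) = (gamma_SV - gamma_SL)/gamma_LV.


cos(theta) = (gamma_SV - gamma_SL) / gamma_LV
cos(theta) = (32.3 - 21.2) / 48.6
cos(theta) = 0.228395
theta = arccos(0.228395) = 76.8 degrees

76.8


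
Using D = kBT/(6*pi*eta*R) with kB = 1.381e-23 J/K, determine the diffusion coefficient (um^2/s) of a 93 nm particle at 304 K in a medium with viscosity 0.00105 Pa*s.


Radius R = 93/2 = 46.5 nm = 4.65e-08 m
D = kB*T / (6*pi*eta*R)
D = 1.381e-23 * 304 / (6 * pi * 0.00105 * 4.65e-08)
D = 4.56167e-12 m^2/s = 4.562 um^2/s

4.562


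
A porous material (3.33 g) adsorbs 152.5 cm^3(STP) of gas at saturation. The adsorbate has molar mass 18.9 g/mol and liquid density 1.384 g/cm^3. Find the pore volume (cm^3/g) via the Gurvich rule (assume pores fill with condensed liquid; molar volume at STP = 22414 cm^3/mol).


Moles adsorbed n = V_ads / 22414 = 152.5 / 22414 = 6.803783e-03 mol
Liquid volume V_liq = n * M / rho_liq = 6.803783e-03 * 18.9 / 1.384 = 0.09291 cm^3
Specific pore volume V_pore = V_liq / m_sample = 0.09291 / 3.33
V_pore = 0.0279 cm^3/g

0.0279


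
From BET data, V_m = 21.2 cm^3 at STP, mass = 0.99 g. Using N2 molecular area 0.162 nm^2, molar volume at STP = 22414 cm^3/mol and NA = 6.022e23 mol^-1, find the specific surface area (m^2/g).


Number of moles in monolayer = V_m / 22414 = 21.2 / 22414 = 0.00094584
Number of molecules = moles * NA = 0.00094584 * 6.022e23
SA = molecules * sigma / mass
SA = (21.2 / 22414) * 6.022e23 * 0.162e-18 / 0.99
SA = 93.2 m^2/g

93.2


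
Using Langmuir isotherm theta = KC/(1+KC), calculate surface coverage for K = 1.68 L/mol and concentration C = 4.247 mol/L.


Langmuir isotherm: theta = K*C / (1 + K*C)
K*C = 1.68 * 4.247 = 7.13496
theta = 7.13496 / (1 + 7.13496) = 7.13496 / 8.13496
theta = 0.8771

0.8771


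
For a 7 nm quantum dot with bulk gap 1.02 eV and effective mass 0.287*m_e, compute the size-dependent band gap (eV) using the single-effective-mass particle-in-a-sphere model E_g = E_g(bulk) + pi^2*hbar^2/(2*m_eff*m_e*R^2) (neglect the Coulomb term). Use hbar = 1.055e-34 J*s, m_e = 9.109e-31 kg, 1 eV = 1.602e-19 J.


Radius R = 7/2 nm = 3.5e-09 m
Confinement energy dE = pi^2 * hbar^2 / (2 * m_eff * m_e * R^2)
dE = pi^2 * (1.055e-34)^2 / (2 * 0.287 * 9.109e-31 * (3.5e-09)^2) J, divided by 1.602e-19 J/eV
dE = 0.1071 eV
Total band gap = E_g(bulk) + dE = 1.02 + 0.1071 = 1.1271 eV

1.1271


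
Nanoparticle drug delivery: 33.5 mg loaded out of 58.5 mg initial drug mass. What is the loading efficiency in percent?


Drug loading efficiency = (drug loaded / drug initial) * 100
DLE = 33.5 / 58.5 * 100
DLE = 0.5726 * 100
DLE = 57.26%

57.26


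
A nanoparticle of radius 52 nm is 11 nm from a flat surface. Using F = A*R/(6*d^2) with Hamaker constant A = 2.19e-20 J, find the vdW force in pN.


Convert to SI: R = 52 nm = 5.2e-08 m, d = 11 nm = 1.1e-08 m
F = A * R / (6 * d^2)
F = 2.19e-20 * 5.2e-08 / (6 * (1.1e-08)^2)
F = 1.5686e-12 N = 1.569 pN

1.569


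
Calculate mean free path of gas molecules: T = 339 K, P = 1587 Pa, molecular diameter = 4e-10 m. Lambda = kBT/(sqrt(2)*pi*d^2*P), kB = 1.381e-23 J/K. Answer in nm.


Mean free path: lambda = kB*T / (sqrt(2) * pi * d^2 * P)
lambda = 1.381e-23 * 339 / (sqrt(2) * pi * (4e-10)^2 * 1587)
lambda = 4.14984e-06 m
lambda = 4149.84 nm

4149.84


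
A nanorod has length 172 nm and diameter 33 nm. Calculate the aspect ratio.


Aspect ratio AR = length / diameter
AR = 172 / 33
AR = 5.21

5.21


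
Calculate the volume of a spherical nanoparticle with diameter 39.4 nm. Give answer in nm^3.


Radius r = 39.4/2 = 19.7 nm
Volume V = (4/3) * pi * r^3
V = (4/3) * pi * (19.7)^3
V = 32024.86 nm^3

32024.86


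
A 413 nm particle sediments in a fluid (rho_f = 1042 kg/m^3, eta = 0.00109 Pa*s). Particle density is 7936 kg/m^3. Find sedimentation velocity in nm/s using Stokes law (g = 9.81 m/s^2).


Radius R = 413/2 nm = 2.065e-07 m
Density difference = 7936 - 1042 = 6894 kg/m^3
v = 2 * R^2 * (rho_p - rho_f) * g / (9 * eta)
v = 2 * (2.065e-07)^2 * 6894 * 9.81 / (9 * 0.00109)
v = 5.87951e-07 m/s = 587.9513 nm/s

587.9513


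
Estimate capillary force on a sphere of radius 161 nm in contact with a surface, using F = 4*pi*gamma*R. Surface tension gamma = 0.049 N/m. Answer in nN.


Convert radius: R = 161 nm = 1.61e-07 m
F = 4 * pi * gamma * R
F = 4 * pi * 0.049 * 1.61e-07
F = 9.91361e-08 N = 99.1361 nN

99.1361


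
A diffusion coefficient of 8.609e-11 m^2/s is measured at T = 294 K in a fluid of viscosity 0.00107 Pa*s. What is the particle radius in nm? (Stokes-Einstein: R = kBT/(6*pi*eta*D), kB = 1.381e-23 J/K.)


Stokes-Einstein: R = kB*T / (6*pi*eta*D)
R = 1.381e-23 * 294 / (6 * pi * 0.00107 * 8.609e-11)
R = 2.33832e-09 m = 2.34 nm

2.34


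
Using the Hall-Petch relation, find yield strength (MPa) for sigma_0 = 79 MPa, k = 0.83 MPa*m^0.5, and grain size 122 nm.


d = 122 nm = 1.22e-07 m
sqrt(d) = 0.000349285
Hall-Petch contribution = k / sqrt(d) = 0.83 / 0.000349285 = 2376.3 MPa
sigma = sigma_0 + k/sqrt(d) = 79 + 2376.3 = 2455.3 MPa

2455.3


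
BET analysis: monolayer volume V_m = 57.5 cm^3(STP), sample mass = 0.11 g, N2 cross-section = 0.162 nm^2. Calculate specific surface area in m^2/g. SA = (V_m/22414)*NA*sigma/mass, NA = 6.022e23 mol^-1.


Number of moles in monolayer = V_m / 22414 = 57.5 / 22414 = 0.00256536
Number of molecules = moles * NA = 0.00256536 * 6.022e23
SA = molecules * sigma / mass
SA = (57.5 / 22414) * 6.022e23 * 0.162e-18 / 0.11
SA = 2275.2 m^2/g

2275.2


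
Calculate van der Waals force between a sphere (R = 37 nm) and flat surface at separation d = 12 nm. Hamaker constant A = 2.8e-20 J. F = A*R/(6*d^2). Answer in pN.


Convert to SI: R = 37 nm = 3.7e-08 m, d = 12 nm = 1.2e-08 m
F = A * R / (6 * d^2)
F = 2.8e-20 * 3.7e-08 / (6 * (1.2e-08)^2)
F = 1.19907e-12 N = 1.199 pN

1.199


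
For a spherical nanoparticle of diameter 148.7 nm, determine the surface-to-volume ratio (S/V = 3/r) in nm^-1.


Radius r = 148.7/2 = 74.35 nm
S/V = 3 / r = 3 / 74.35
S/V = 0.0403 nm^-1

0.0403


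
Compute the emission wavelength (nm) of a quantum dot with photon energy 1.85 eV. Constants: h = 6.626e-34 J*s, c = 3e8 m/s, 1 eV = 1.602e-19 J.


Convert energy: E = 1.85 eV = 1.85 * 1.602e-19 = 2.9637e-19 J
lambda = h*c / E = 6.626e-34 * 3e8 / 2.9637e-19
lambda = 6.70716e-07 m = 670.7 nm

670.7


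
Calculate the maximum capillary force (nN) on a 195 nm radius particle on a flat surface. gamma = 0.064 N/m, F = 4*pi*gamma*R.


Convert radius: R = 195 nm = 1.95e-07 m
F = 4 * pi * gamma * R
F = 4 * pi * 0.064 * 1.95e-07
F = 1.56828e-07 N = 156.8283 nN

156.8283


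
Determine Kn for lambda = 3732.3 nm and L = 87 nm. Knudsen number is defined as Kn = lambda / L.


Knudsen number Kn = lambda / L
Kn = 3732.3 / 87
Kn = 42.9

42.9


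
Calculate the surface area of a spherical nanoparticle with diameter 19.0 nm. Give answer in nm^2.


Radius r = 19.0/2 = 9.5 nm
Surface area SA = 4 * pi * r^2
SA = 4 * pi * (9.5)^2
SA = 1134.11 nm^2

1134.11


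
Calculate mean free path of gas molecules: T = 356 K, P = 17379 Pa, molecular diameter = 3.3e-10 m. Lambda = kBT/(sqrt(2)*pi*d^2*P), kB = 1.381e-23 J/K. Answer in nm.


Mean free path: lambda = kB*T / (sqrt(2) * pi * d^2 * P)
lambda = 1.381e-23 * 356 / (sqrt(2) * pi * (3.3e-10)^2 * 17379)
lambda = 5.84691e-07 m
lambda = 584.69 nm

584.69


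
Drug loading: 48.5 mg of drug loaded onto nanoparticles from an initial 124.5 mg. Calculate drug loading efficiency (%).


Drug loading efficiency = (drug loaded / drug initial) * 100
DLE = 48.5 / 124.5 * 100
DLE = 0.3896 * 100
DLE = 38.96%

38.96


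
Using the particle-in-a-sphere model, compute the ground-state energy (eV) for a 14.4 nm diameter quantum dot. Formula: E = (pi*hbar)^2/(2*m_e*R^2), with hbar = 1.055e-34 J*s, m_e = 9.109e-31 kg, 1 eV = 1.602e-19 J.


Radius R = 14.4/2 = 7.2 nm = 7.2e-09 m
E = (pi * 1.055e-34)^2 / (2 * 9.109e-31 * (7.2e-09)^2)
E(J) = 1.16316e-21
E = E(J) / 1.602e-19 = 0.0073 eV

0.0073


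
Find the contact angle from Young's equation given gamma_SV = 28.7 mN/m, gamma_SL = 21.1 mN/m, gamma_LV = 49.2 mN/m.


cos(theta) = (gamma_SV - gamma_SL) / gamma_LV
cos(theta) = (28.7 - 21.1) / 49.2
cos(theta) = 0.154472
theta = arccos(0.154472) = 81.11 degrees

81.11


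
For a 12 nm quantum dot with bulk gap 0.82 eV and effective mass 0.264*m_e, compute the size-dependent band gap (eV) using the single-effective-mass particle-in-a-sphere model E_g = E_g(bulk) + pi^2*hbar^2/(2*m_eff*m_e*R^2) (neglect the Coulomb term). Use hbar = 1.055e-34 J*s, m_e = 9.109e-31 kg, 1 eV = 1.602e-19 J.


Radius R = 12/2 nm = 6e-09 m
Confinement energy dE = pi^2 * hbar^2 / (2 * m_eff * m_e * R^2)
dE = pi^2 * (1.055e-34)^2 / (2 * 0.264 * 9.109e-31 * (6e-09)^2) J, divided by 1.602e-19 J/eV
dE = 0.0396 eV
Total band gap = E_g(bulk) + dE = 0.82 + 0.0396 = 0.8596 eV

0.8596


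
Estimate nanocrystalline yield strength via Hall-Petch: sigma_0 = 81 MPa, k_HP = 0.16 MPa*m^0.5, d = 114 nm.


d = 114 nm = 1.14e-07 m
sqrt(d) = 0.0003376389
Hall-Petch contribution = k / sqrt(d) = 0.16 / 0.0003376389 = 473.9 MPa
sigma = sigma_0 + k/sqrt(d) = 81 + 473.9 = 554.9 MPa

554.9


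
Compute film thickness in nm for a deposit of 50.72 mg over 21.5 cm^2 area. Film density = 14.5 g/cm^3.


Convert: m = 50.72 mg = 5.0720e-05 kg, A = 21.5 cm^2 = 2.1500e-03 m^2, rho = 14.5 g/cm^3 = 14500 kg/m^3
t = m / (A * rho)
t = 5.0720e-05 / (2.1500e-03 * 14500)
t = 1.6269e-06 m = 1626.9 nm

1626.9


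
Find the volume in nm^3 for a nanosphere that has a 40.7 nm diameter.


Radius r = 40.7/2 = 20.35 nm
Volume V = (4/3) * pi * r^3
V = (4/3) * pi * (20.35)^3
V = 35300.58 nm^3

35300.58


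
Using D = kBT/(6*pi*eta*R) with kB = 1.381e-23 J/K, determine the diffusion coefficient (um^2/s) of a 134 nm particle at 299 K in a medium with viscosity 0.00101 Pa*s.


Radius R = 134/2 = 67 nm = 6.7e-08 m
D = kB*T / (6*pi*eta*R)
D = 1.381e-23 * 299 / (6 * pi * 0.00101 * 6.7e-08)
D = 3.23719e-12 m^2/s = 3.237 um^2/s

3.237


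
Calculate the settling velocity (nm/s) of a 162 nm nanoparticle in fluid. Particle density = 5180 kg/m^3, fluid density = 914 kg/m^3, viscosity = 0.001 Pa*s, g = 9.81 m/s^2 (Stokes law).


Radius R = 162/2 nm = 8.1e-08 m
Density difference = 5180 - 914 = 4266 kg/m^3
v = 2 * R^2 * (rho_p - rho_f) * g / (9 * eta)
v = 2 * (8.1e-08)^2 * 4266 * 9.81 / (9 * 0.001)
v = 6.10165e-08 m/s = 61.0165 nm/s

61.0165


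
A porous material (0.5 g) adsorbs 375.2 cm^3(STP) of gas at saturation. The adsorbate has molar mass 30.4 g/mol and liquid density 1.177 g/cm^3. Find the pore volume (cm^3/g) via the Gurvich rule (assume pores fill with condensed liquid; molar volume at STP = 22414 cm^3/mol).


Moles adsorbed n = V_ads / 22414 = 375.2 / 22414 = 1.673954e-02 mol
Liquid volume V_liq = n * M / rho_liq = 1.673954e-02 * 30.4 / 1.177 = 0.43236 cm^3
Specific pore volume V_pore = V_liq / m_sample = 0.43236 / 0.5
V_pore = 0.8647 cm^3/g

0.8647


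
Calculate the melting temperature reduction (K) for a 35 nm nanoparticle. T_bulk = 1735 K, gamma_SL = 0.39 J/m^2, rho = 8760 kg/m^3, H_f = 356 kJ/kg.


Radius R = 35/2 = 17.5 nm = 1.75e-08 m
Convert H_f = 356 kJ/kg = 356000 J/kg
dT = 2 * gamma_SL * T_bulk / (rho * H_f * R)
dT = 2 * 0.39 * 1735 / (8760 * 356000 * 1.75e-08)
dT = 24.8 K

24.8


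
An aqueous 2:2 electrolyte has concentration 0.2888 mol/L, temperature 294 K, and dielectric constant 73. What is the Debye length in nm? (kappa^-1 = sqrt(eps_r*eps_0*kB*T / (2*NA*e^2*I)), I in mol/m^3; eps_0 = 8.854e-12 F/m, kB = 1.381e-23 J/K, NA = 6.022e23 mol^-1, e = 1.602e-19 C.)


Ionic strength I = 0.2888 * 2^2 * 1000 = 1155.2 mol/m^3
kappa^-1 = sqrt(73 * 8.854e-12 * 1.381e-23 * 294 / (2 * 6.022e23 * (1.602e-19)^2 * 1155.2))
kappa^-1 = 0.271 nm

0.271


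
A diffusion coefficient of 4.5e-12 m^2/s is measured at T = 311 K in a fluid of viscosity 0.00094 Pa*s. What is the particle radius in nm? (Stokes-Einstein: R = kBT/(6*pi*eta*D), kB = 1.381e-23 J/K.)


Stokes-Einstein: R = kB*T / (6*pi*eta*D)
R = 1.381e-23 * 311 / (6 * pi * 0.00094 * 4.5e-12)
R = 5.38657e-08 m = 53.87 nm

53.87


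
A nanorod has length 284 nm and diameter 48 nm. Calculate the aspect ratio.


Aspect ratio AR = length / diameter
AR = 284 / 48
AR = 5.92

5.92


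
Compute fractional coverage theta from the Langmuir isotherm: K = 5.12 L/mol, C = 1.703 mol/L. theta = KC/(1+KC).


Langmuir isotherm: theta = K*C / (1 + K*C)
K*C = 5.12 * 1.703 = 8.71936
theta = 8.71936 / (1 + 8.71936) = 8.71936 / 9.71936
theta = 0.8971

0.8971


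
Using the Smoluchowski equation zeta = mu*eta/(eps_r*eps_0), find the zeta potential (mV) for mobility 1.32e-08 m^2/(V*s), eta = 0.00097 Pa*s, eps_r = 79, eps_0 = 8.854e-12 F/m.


Smoluchowski equation: zeta = mu * eta / (eps_r * eps_0)
zeta = 1.32e-08 * 0.00097 / (79 * 8.854e-12)
zeta = 0.018305 V = 18.31 mV

18.31


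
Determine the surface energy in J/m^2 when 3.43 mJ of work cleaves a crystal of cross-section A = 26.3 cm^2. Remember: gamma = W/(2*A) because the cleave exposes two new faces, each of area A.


Convert: A = 26.3 cm^2 = 0.00263 m^2, W = 3.43 mJ = 0.00343 J
Cleaving exposes two faces of area A, so total new surface = 2*A and gamma = W / (2*A)
gamma = 0.00343 / (2 * 0.00263)
gamma = 0.652 J/m^2

0.652


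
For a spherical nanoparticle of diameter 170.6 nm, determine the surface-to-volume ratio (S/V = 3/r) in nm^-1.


Radius r = 170.6/2 = 85.3 nm
S/V = 3 / r = 3 / 85.3
S/V = 0.0352 nm^-1

0.0352


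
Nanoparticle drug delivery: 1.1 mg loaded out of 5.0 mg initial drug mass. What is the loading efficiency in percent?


Drug loading efficiency = (drug loaded / drug initial) * 100
DLE = 1.1 / 5.0 * 100
DLE = 0.22 * 100
DLE = 22.0%

22.0


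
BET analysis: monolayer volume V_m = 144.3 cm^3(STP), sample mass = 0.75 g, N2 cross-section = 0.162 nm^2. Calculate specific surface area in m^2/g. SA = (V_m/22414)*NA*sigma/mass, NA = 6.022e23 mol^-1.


Number of moles in monolayer = V_m / 22414 = 144.3 / 22414 = 0.00643794
Number of molecules = moles * NA = 0.00643794 * 6.022e23
SA = molecules * sigma / mass
SA = (144.3 / 22414) * 6.022e23 * 0.162e-18 / 0.75
SA = 837.4 m^2/g

837.4


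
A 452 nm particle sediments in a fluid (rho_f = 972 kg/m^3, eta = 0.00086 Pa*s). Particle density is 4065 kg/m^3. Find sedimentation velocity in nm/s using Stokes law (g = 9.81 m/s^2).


Radius R = 452/2 nm = 2.26e-07 m
Density difference = 4065 - 972 = 3093 kg/m^3
v = 2 * R^2 * (rho_p - rho_f) * g / (9 * eta)
v = 2 * (2.26e-07)^2 * 3093 * 9.81 / (9 * 0.00086)
v = 4.00456e-07 m/s = 400.456 nm/s

400.456


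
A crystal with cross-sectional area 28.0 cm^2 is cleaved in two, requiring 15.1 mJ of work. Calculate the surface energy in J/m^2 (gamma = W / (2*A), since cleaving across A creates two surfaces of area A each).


Convert: A = 28.0 cm^2 = 0.0028 m^2, W = 15.1 mJ = 0.0151 J
Cleaving exposes two faces of area A, so total new surface = 2*A and gamma = W / (2*A)
gamma = 0.0151 / (2 * 0.0028)
gamma = 2.696 J/m^2

2.696


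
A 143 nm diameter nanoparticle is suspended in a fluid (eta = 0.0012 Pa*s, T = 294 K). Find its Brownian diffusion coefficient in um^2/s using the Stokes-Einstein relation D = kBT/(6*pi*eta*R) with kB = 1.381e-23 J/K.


Radius R = 143/2 = 71.5 nm = 7.15e-08 m
D = kB*T / (6*pi*eta*R)
D = 1.381e-23 * 294 / (6 * pi * 0.0012 * 7.15e-08)
D = 2.51046e-12 m^2/s = 2.51 um^2/s

2.51


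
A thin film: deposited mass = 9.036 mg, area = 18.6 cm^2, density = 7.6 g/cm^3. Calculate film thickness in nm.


Convert: m = 9.036 mg = 9.0360e-06 kg, A = 18.6 cm^2 = 1.8600e-03 m^2, rho = 7.6 g/cm^3 = 7600 kg/m^3
t = m / (A * rho)
t = 9.0360e-06 / (1.8600e-03 * 7600)
t = 6.3922e-07 m = 639.2 nm

639.2


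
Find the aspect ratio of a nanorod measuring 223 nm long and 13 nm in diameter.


Aspect ratio AR = length / diameter
AR = 223 / 13
AR = 17.15

17.15


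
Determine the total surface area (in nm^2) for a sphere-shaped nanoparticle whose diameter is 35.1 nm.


Radius r = 35.1/2 = 17.55 nm
Surface area SA = 4 * pi * r^2
SA = 4 * pi * (17.55)^2
SA = 3870.47 nm^2

3870.47


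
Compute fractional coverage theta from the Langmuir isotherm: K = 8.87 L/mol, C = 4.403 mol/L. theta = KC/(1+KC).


Langmuir isotherm: theta = K*C / (1 + K*C)
K*C = 8.87 * 4.403 = 39.05461
theta = 39.05461 / (1 + 39.05461) = 39.05461 / 40.05461
theta = 0.975

0.975


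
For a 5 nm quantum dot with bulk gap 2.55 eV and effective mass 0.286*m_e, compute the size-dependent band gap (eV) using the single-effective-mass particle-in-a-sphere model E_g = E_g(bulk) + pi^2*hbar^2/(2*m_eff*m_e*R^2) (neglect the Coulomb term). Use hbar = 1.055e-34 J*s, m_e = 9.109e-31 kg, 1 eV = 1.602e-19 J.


Radius R = 5/2 nm = 2.5e-09 m
Confinement energy dE = pi^2 * hbar^2 / (2 * m_eff * m_e * R^2)
dE = pi^2 * (1.055e-34)^2 / (2 * 0.286 * 9.109e-31 * (2.5e-09)^2) J, divided by 1.602e-19 J/eV
dE = 0.2106 eV
Total band gap = E_g(bulk) + dE = 2.55 + 0.2106 = 2.7606 eV

2.7606


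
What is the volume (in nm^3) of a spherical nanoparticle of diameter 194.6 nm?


Radius r = 194.6/2 = 97.3 nm
Volume V = (4/3) * pi * r^3
V = (4/3) * pi * (97.3)^3
V = 3858576.63 nm^3

3858576.63


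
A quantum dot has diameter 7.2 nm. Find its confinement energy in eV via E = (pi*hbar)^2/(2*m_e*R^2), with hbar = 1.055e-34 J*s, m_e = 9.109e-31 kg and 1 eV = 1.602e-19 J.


Radius R = 7.2/2 = 3.6 nm = 3.6e-09 m
E = (pi * 1.055e-34)^2 / (2 * 9.109e-31 * (3.6e-09)^2)
E(J) = 4.65263e-21
E = E(J) / 1.602e-19 = 0.029 eV

0.029


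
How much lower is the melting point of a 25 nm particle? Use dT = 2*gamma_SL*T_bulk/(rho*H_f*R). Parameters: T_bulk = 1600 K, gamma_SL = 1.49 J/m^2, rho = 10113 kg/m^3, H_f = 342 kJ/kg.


Radius R = 25/2 = 12.5 nm = 1.25e-08 m
Convert H_f = 342 kJ/kg = 342000 J/kg
dT = 2 * gamma_SL * T_bulk / (rho * H_f * R)
dT = 2 * 1.49 * 1600 / (10113 * 342000 * 1.25e-08)
dT = 110.3 K

110.3


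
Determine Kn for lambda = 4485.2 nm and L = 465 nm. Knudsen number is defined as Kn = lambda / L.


Knudsen number Kn = lambda / L
Kn = 4485.2 / 465
Kn = 9.6456

9.6456


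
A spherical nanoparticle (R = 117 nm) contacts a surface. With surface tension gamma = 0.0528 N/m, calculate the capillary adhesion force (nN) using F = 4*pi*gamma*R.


Convert radius: R = 117 nm = 1.17e-07 m
F = 4 * pi * gamma * R
F = 4 * pi * 0.0528 * 1.17e-07
F = 7.763e-08 N = 77.63 nN

77.63


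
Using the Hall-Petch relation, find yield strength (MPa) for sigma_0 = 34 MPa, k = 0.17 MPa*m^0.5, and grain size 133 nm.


d = 133 nm = 1.33e-07 m
sqrt(d) = 0.0003646917
Hall-Petch contribution = k / sqrt(d) = 0.17 / 0.0003646917 = 466.1 MPa
sigma = sigma_0 + k/sqrt(d) = 34 + 466.1 = 500.1 MPa

500.1


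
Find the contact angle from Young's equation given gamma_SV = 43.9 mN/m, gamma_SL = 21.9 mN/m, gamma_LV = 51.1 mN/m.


cos(theta) = (gamma_SV - gamma_SL) / gamma_LV
cos(theta) = (43.9 - 21.9) / 51.1
cos(theta) = 0.430528
theta = arccos(0.430528) = 64.5 degrees

64.5


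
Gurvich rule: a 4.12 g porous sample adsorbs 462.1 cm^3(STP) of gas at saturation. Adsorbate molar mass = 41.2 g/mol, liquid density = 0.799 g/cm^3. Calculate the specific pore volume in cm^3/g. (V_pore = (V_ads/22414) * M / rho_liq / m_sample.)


Moles adsorbed n = V_ads / 22414 = 462.1 / 22414 = 2.061658e-02 mol
Liquid volume V_liq = n * M / rho_liq = 2.061658e-02 * 41.2 / 0.799 = 1.06308 cm^3
Specific pore volume V_pore = V_liq / m_sample = 1.06308 / 4.12
V_pore = 0.258 cm^3/g

0.258


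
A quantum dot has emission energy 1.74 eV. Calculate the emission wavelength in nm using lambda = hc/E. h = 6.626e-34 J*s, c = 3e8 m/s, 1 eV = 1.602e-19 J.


Convert energy: E = 1.74 eV = 1.74 * 1.602e-19 = 2.78748e-19 J
lambda = h*c / E = 6.626e-34 * 3e8 / 2.78748e-19
lambda = 7.13117e-07 m = 713.1 nm

713.1


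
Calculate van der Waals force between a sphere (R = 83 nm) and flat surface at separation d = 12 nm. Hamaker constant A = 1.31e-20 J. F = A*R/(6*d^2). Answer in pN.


Convert to SI: R = 83 nm = 8.3e-08 m, d = 12 nm = 1.2e-08 m
F = A * R / (6 * d^2)
F = 1.31e-20 * 8.3e-08 / (6 * (1.2e-08)^2)
F = 1.25845e-12 N = 1.258 pN

1.258


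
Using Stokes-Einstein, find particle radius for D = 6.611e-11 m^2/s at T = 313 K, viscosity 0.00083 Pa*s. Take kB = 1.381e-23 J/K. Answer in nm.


Stokes-Einstein: R = kB*T / (6*pi*eta*D)
R = 1.381e-23 * 313 / (6 * pi * 0.00083 * 6.611e-11)
R = 4.17919e-09 m = 4.18 nm

4.18


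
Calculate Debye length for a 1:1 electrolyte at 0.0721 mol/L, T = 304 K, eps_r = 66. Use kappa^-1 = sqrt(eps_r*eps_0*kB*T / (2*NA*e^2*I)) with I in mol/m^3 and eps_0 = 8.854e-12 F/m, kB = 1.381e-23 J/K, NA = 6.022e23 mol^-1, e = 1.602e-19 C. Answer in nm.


Ionic strength I = 0.0721 * 1^2 * 1000 = 72.1 mol/m^3
kappa^-1 = sqrt(66 * 8.854e-12 * 1.381e-23 * 304 / (2 * 6.022e23 * (1.602e-19)^2 * 72.1))
kappa^-1 = 1.049 nm

1.049


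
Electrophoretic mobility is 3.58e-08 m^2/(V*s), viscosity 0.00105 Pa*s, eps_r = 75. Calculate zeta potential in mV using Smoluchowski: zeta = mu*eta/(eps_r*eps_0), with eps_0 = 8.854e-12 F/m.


Smoluchowski equation: zeta = mu * eta / (eps_r * eps_0)
zeta = 3.58e-08 * 0.00105 / (75 * 8.854e-12)
zeta = 0.056607 V = 56.61 mV

56.61


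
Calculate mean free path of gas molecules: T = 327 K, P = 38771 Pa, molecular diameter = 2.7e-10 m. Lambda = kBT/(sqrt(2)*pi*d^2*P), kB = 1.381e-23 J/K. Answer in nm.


Mean free path: lambda = kB*T / (sqrt(2) * pi * d^2 * P)
lambda = 1.381e-23 * 327 / (sqrt(2) * pi * (2.7e-10)^2 * 38771)
lambda = 3.59619e-07 m
lambda = 359.62 nm

359.62


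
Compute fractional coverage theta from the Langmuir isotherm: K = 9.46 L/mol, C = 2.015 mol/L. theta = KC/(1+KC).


Langmuir isotherm: theta = K*C / (1 + K*C)
K*C = 9.46 * 2.015 = 19.0619
theta = 19.0619 / (1 + 19.0619) = 19.0619 / 20.0619
theta = 0.9502

0.9502


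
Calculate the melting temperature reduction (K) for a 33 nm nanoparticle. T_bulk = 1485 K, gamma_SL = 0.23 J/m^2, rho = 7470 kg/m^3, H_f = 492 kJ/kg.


Radius R = 33/2 = 16.5 nm = 1.65e-08 m
Convert H_f = 492 kJ/kg = 492000 J/kg
dT = 2 * gamma_SL * T_bulk / (rho * H_f * R)
dT = 2 * 0.23 * 1485 / (7470 * 492000 * 1.65e-08)
dT = 11.3 K

11.3


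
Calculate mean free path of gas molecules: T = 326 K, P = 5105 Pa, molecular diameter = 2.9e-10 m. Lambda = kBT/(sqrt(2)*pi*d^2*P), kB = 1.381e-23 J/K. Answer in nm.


Mean free path: lambda = kB*T / (sqrt(2) * pi * d^2 * P)
lambda = 1.381e-23 * 326 / (sqrt(2) * pi * (2.9e-10)^2 * 5105)
lambda = 2.36023e-06 m
lambda = 2360.23 nm

2360.23


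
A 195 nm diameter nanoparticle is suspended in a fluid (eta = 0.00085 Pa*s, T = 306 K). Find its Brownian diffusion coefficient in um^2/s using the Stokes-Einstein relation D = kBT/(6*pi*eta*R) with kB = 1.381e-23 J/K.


Radius R = 195/2 = 97.5 nm = 9.75e-08 m
D = kB*T / (6*pi*eta*R)
D = 1.381e-23 * 306 / (6 * pi * 0.00085 * 9.75e-08)
D = 2.70514e-12 m^2/s = 2.705 um^2/s

2.705


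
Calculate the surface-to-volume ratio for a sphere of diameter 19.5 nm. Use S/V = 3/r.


Radius r = 19.5/2 = 9.75 nm
S/V = 3 / r = 3 / 9.75
S/V = 0.3077 nm^-1

0.3077


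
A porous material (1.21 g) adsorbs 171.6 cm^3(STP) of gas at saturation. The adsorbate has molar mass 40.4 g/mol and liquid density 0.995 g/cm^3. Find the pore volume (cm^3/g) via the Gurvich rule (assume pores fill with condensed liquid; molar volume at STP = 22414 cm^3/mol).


Moles adsorbed n = V_ads / 22414 = 171.6 / 22414 = 7.655929e-03 mol
Liquid volume V_liq = n * M / rho_liq = 7.655929e-03 * 40.4 / 0.995 = 0.31085 cm^3
Specific pore volume V_pore = V_liq / m_sample = 0.31085 / 1.21
V_pore = 0.2569 cm^3/g

0.2569


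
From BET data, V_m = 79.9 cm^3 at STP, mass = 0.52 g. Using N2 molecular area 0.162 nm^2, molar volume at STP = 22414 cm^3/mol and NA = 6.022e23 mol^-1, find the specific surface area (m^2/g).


Number of moles in monolayer = V_m / 22414 = 79.9 / 22414 = 0.00356474
Number of molecules = moles * NA = 0.00356474 * 6.022e23
SA = molecules * sigma / mass
SA = (79.9 / 22414) * 6.022e23 * 0.162e-18 / 0.52
SA = 668.8 m^2/g

668.8


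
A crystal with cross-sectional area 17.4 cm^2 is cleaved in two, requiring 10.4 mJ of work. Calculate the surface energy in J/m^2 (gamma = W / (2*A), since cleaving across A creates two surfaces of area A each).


Convert: A = 17.4 cm^2 = 0.00174 m^2, W = 10.4 mJ = 0.0104 J
Cleaving exposes two faces of area A, so total new surface = 2*A and gamma = W / (2*A)
gamma = 0.0104 / (2 * 0.00174)
gamma = 2.989 J/m^2

2.989


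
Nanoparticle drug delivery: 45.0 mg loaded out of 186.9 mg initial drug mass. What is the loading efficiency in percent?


Drug loading efficiency = (drug loaded / drug initial) * 100
DLE = 45.0 / 186.9 * 100
DLE = 0.2408 * 100
DLE = 24.08%

24.08


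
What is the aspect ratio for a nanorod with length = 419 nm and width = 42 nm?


Aspect ratio AR = length / diameter
AR = 419 / 42
AR = 9.98

9.98


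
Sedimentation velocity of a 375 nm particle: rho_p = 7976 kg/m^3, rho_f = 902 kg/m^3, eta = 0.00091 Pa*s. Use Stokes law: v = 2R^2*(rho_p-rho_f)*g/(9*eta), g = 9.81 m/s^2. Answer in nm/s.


Radius R = 375/2 nm = 1.875e-07 m
Density difference = 7976 - 902 = 7074 kg/m^3
v = 2 * R^2 * (rho_p - rho_f) * g / (9 * eta)
v = 2 * (1.875e-07)^2 * 7074 * 9.81 / (9 * 0.00091)
v = 5.95776e-07 m/s = 595.7756 nm/s

595.7756


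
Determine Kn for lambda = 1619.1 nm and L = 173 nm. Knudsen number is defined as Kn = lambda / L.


Knudsen number Kn = lambda / L
Kn = 1619.1 / 173
Kn = 9.359

9.359


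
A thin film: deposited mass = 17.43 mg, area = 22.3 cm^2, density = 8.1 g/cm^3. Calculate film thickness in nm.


Convert: m = 17.43 mg = 1.7430e-05 kg, A = 22.3 cm^2 = 2.2300e-03 m^2, rho = 8.1 g/cm^3 = 8100 kg/m^3
t = m / (A * rho)
t = 1.7430e-05 / (2.2300e-03 * 8100)
t = 9.6496e-07 m = 965.0 nm

965.0


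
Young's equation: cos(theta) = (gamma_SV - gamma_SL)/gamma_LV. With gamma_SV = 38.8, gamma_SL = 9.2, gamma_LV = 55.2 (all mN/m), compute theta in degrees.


cos(theta) = (gamma_SV - gamma_SL) / gamma_LV
cos(theta) = (38.8 - 9.2) / 55.2
cos(theta) = 0.536232
theta = arccos(0.536232) = 57.57 degrees

57.57


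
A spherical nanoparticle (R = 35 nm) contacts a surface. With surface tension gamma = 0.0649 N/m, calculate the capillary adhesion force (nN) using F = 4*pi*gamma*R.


Convert radius: R = 35 nm = 3.5e-08 m
F = 4 * pi * gamma * R
F = 4 * pi * 0.0649 * 3.5e-08
F = 2.85445e-08 N = 28.5445 nN

28.5445


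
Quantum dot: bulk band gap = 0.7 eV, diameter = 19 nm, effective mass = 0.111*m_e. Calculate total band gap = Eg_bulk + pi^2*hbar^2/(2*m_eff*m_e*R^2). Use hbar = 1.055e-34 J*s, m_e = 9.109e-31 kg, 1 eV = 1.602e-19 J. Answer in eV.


Radius R = 19/2 nm = 9.5e-09 m
Confinement energy dE = pi^2 * hbar^2 / (2 * m_eff * m_e * R^2)
dE = pi^2 * (1.055e-34)^2 / (2 * 0.111 * 9.109e-31 * (9.5e-09)^2) J, divided by 1.602e-19 J/eV
dE = 0.0376 eV
Total band gap = E_g(bulk) + dE = 0.7 + 0.0376 = 0.7376 eV

0.7376


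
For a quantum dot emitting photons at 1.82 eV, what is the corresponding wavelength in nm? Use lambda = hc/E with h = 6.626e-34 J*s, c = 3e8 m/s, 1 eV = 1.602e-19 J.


Convert energy: E = 1.82 eV = 1.82 * 1.602e-19 = 2.91564e-19 J
lambda = h*c / E = 6.626e-34 * 3e8 / 2.91564e-19
lambda = 6.81771e-07 m = 681.8 nm

681.8


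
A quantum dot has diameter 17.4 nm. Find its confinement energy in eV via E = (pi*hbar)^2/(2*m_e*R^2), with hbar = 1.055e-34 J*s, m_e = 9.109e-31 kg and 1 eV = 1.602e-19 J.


Radius R = 17.4/2 = 8.7 nm = 8.7e-09 m
E = (pi * 1.055e-34)^2 / (2 * 9.109e-31 * (8.7e-09)^2)
E(J) = 7.96646e-22
E = E(J) / 1.602e-19 = 0.005 eV

0.005


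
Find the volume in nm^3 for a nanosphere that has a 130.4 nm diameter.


Radius r = 130.4/2 = 65.2 nm
Volume V = (4/3) * pi * r^3
V = (4/3) * pi * (65.2)^3
V = 1160997.8 nm^3

1160997.8


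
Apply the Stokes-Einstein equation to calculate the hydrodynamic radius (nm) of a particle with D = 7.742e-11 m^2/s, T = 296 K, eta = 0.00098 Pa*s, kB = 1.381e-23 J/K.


Stokes-Einstein: R = kB*T / (6*pi*eta*D)
R = 1.381e-23 * 296 / (6 * pi * 0.00098 * 7.742e-11)
R = 2.85828e-09 m = 2.86 nm

2.86


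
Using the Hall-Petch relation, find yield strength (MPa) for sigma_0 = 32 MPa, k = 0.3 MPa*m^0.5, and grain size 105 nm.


d = 105 nm = 1.05e-07 m
sqrt(d) = 0.000324037
Hall-Petch contribution = k / sqrt(d) = 0.3 / 0.000324037 = 925.8 MPa
sigma = sigma_0 + k/sqrt(d) = 32 + 925.8 = 957.8 MPa

957.8


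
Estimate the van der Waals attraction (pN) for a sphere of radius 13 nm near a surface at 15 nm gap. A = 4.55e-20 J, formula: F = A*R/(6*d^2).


Convert to SI: R = 13 nm = 1.3e-08 m, d = 15 nm = 1.5e-08 m
F = A * R / (6 * d^2)
F = 4.55e-20 * 1.3e-08 / (6 * (1.5e-08)^2)
F = 4.38148e-13 N = 0.438 pN

0.438


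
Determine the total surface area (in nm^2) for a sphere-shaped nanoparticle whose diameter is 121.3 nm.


Radius r = 121.3/2 = 60.65 nm
Surface area SA = 4 * pi * r^2
SA = 4 * pi * (60.65)^2
SA = 46224.42 nm^2

46224.42


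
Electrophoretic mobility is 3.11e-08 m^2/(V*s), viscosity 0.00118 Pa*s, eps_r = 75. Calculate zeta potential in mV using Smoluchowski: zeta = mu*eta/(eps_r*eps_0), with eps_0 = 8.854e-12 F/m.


Smoluchowski equation: zeta = mu * eta / (eps_r * eps_0)
zeta = 3.11e-08 * 0.00118 / (75 * 8.854e-12)
zeta = 0.055264 V = 55.26 mV

55.26


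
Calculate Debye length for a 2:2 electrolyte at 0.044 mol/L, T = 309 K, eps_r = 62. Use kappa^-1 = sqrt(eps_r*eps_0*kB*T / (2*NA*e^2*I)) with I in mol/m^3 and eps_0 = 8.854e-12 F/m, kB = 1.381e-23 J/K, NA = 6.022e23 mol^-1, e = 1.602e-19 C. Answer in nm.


Ionic strength I = 0.044 * 2^2 * 1000 = 176 mol/m^3
kappa^-1 = sqrt(62 * 8.854e-12 * 1.381e-23 * 309 / (2 * 6.022e23 * (1.602e-19)^2 * 176))
kappa^-1 = 0.656 nm

0.656


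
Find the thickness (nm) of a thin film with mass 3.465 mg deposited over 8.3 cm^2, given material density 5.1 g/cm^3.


Convert: m = 3.465 mg = 3.4650e-06 kg, A = 8.3 cm^2 = 8.3000e-04 m^2, rho = 5.1 g/cm^3 = 5100 kg/m^3
t = m / (A * rho)
t = 3.4650e-06 / (8.3000e-04 * 5100)
t = 8.1857e-07 m = 818.6 nm

818.6


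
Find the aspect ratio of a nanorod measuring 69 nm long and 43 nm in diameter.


Aspect ratio AR = length / diameter
AR = 69 / 43
AR = 1.6

1.6


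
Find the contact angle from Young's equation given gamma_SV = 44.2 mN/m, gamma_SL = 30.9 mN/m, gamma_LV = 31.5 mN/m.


cos(theta) = (gamma_SV - gamma_SL) / gamma_LV
cos(theta) = (44.2 - 30.9) / 31.5
cos(theta) = 0.422222
theta = arccos(0.422222) = 65.03 degrees

65.03


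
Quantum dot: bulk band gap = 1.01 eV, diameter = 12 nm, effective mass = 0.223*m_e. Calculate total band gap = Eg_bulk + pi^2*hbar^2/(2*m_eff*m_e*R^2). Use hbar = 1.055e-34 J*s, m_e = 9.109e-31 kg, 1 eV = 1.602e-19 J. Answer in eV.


Radius R = 12/2 nm = 6e-09 m
Confinement energy dE = pi^2 * hbar^2 / (2 * m_eff * m_e * R^2)
dE = pi^2 * (1.055e-34)^2 / (2 * 0.223 * 9.109e-31 * (6e-09)^2) J, divided by 1.602e-19 J/eV
dE = 0.0469 eV
Total band gap = E_g(bulk) + dE = 1.01 + 0.0469 = 1.0569 eV

1.0569


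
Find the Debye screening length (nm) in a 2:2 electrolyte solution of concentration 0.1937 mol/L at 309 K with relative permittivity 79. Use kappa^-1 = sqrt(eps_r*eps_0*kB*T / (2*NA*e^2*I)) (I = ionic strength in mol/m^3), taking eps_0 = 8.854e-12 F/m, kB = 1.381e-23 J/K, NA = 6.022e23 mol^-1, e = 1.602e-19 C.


Ionic strength I = 0.1937 * 2^2 * 1000 = 774.8 mol/m^3
kappa^-1 = sqrt(79 * 8.854e-12 * 1.381e-23 * 309 / (2 * 6.022e23 * (1.602e-19)^2 * 774.8))
kappa^-1 = 0.353 nm

0.353


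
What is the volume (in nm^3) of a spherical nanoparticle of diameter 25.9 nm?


Radius r = 25.9/2 = 12.95 nm
Volume V = (4/3) * pi * r^3
V = (4/3) * pi * (12.95)^3
V = 9096.99 nm^3

9096.99


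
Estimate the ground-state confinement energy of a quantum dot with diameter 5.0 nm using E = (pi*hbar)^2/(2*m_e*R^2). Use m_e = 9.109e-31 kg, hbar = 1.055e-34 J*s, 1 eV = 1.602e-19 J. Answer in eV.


Radius R = 5.0/2 = 2.5 nm = 2.5e-09 m
E = (pi * 1.055e-34)^2 / (2 * 9.109e-31 * (2.5e-09)^2)
E(J) = 9.6477e-21
E = E(J) / 1.602e-19 = 0.0602 eV

0.0602


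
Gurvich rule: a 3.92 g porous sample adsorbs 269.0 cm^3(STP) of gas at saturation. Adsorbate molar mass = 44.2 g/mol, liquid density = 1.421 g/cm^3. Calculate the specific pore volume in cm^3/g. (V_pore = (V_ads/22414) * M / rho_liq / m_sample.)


Moles adsorbed n = V_ads / 22414 = 269.0 / 22414 = 1.200143e-02 mol
Liquid volume V_liq = n * M / rho_liq = 1.200143e-02 * 44.2 / 1.421 = 0.37330 cm^3
Specific pore volume V_pore = V_liq / m_sample = 0.37330 / 3.92
V_pore = 0.0952 cm^3/g

0.0952


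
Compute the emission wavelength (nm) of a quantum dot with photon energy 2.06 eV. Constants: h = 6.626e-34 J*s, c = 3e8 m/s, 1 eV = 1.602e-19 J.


Convert energy: E = 2.06 eV = 2.06 * 1.602e-19 = 3.30012e-19 J
lambda = h*c / E = 6.626e-34 * 3e8 / 3.30012e-19
lambda = 6.02342e-07 m = 602.3 nm

602.3


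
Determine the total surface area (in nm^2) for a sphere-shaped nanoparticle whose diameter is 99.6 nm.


Radius r = 99.6/2 = 49.8 nm
Surface area SA = 4 * pi * r^2
SA = 4 * pi * (49.8)^2
SA = 31165.1 nm^2

31165.1


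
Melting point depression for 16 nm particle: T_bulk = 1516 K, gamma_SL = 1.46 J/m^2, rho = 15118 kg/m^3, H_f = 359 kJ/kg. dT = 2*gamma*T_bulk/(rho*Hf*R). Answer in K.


Radius R = 16/2 = 8 nm = 8e-09 m
Convert H_f = 359 kJ/kg = 359000 J/kg
dT = 2 * gamma_SL * T_bulk / (rho * H_f * R)
dT = 2 * 1.46 * 1516 / (15118 * 359000 * 8e-09)
dT = 102.0 K

102.0


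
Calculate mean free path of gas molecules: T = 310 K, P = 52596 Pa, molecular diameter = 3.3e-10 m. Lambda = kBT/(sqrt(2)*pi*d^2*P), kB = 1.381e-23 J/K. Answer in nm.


Mean free path: lambda = kB*T / (sqrt(2) * pi * d^2 * P)
lambda = 1.381e-23 * 310 / (sqrt(2) * pi * (3.3e-10)^2 * 52596)
lambda = 1.68233e-07 m
lambda = 168.23 nm

168.23


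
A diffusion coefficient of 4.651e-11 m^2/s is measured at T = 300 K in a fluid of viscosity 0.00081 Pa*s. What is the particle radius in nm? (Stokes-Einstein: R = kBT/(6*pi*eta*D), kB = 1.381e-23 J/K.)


Stokes-Einstein: R = kB*T / (6*pi*eta*D)
R = 1.381e-23 * 300 / (6 * pi * 0.00081 * 4.651e-11)
R = 5.83422e-09 m = 5.83 nm

5.83
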